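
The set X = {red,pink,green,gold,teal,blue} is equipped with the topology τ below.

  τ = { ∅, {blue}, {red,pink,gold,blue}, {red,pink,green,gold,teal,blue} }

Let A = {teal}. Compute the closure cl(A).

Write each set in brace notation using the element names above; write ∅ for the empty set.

{green,teal}

complement {red,pink,green,gold,blue}; its interior {red,pink,gold,blue}; cl(A) = X∖{red,pink,gold,blue} = {green,teal}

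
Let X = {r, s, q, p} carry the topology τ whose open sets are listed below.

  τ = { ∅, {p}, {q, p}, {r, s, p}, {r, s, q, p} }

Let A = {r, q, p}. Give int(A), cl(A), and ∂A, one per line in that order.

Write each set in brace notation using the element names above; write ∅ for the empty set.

int(A) = {q, p}
cl(A)  = {r, s, q, p}
∂A     = {r, s}

opens ⊆ A: ∅, {p}, {q, p}; union → int = {q, p}
complement {s}; its interior ∅; cl(A) = X∖∅ = {r, s, q, p}
boundary = {r, s, q, p} ∖ {q, p} = {r, s}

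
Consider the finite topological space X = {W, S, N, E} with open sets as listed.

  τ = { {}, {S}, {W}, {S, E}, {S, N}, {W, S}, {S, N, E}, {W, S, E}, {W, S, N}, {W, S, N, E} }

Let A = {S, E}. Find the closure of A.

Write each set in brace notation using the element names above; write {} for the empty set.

{S, N, E}

cl via duality: int({W, N}) = {W}, so X∖{W} = {S, N, E}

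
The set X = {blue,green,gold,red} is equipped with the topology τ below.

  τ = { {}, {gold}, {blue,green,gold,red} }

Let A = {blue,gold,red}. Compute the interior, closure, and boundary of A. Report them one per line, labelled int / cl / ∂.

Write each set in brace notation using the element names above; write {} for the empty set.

interior: largest open inside A is {gold} (from {}, {gold})
cl via duality: int({green}) = {}, so X∖{} = {blue,green,gold,red}
cl∖int = {blue,green,red}

int(A) = {gold}
cl(A)  = {blue,green,gold,red}
∂A     = {blue,green,red}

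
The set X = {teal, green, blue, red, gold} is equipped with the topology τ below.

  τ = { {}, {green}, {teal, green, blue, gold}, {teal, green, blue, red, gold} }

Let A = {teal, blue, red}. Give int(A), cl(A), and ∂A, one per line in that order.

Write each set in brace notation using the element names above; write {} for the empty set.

opens ⊆ A: {}; union → int = {}
complement {green, gold}; its interior {green}; cl(A) = X∖{green} = {teal, blue, red, gold}
boundary = {teal, blue, red, gold} ∖ {} = {teal, blue, red, gold}

int(A) = {}
cl(A)  = {teal, blue, red, gold}
∂A     = {teal, blue, red, gold}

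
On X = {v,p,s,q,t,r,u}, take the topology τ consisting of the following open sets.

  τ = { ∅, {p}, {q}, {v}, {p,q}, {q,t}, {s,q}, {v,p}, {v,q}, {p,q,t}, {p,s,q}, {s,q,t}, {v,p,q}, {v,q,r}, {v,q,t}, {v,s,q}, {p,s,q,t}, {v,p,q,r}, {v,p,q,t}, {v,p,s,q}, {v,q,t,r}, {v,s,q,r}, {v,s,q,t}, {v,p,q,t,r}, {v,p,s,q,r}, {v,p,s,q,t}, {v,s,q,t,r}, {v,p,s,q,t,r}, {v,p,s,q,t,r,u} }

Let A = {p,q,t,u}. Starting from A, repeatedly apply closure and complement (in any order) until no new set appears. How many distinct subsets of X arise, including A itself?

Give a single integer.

8

cl via duality: int({v,s,r}) = {v}, so X∖{v} = {p,s,q,t,r,u}
Write k for closure, c for complement:
  1. A     = {p,q,t,u}
  2. kA    = {p,s,q,t,r,u}
  3. cA    = {v,s,r}
  4. ckA   = {v}
  5. kcA   = {v,s,r,u}
  6. kckA  = {v,r,u}
  7. ckcA  = {p,q,t}
  8. ckckA = {p,s,q,t}
applying k or c yields no new set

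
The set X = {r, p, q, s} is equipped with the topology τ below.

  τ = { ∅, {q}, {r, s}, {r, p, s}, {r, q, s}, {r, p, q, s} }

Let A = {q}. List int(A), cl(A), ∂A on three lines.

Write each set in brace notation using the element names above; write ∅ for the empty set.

int(A) = {q}
cl(A)  = {q}
∂A     = ∅

opens ⊆ A: ∅, {q}; union → int = {q}
complement {r, p, s}; its interior {r, p, s}; cl(A) = X∖{r, p, s} = {q}
boundary = {q} ∖ {q} = ∅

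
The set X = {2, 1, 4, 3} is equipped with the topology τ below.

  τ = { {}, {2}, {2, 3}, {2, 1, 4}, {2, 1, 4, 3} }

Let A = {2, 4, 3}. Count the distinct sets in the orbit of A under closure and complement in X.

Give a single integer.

cl via duality: int({1}) = {}, so X∖{} = {2, 1, 4, 3}
Write k for closure, c for complement:
  1. A     = {2, 4, 3}
  2. kA    = {2, 1, 4, 3}
  3. cA    = {1}
  4. ckA   = {}
  5. kcA   = {1, 4}
  6. ckcA  = {2, 3}
applying k or c yields no new set

6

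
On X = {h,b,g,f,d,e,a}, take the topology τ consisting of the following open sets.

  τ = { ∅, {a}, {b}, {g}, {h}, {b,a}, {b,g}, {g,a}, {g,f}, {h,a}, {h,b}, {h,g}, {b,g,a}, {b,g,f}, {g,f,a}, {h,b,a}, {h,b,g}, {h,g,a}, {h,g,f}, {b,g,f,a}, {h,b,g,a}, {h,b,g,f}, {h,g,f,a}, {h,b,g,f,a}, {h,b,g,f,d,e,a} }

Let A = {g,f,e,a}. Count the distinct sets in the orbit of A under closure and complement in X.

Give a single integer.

6

closure: X∖int(X∖A) = X∖{h,b} = {g,f,d,e,a}
Let k=closure and c=complement:
  1. A     = {g,f,e,a}
  2. kA    = {g,f,d,e,a}
  3. cA    = {h,b,d}
  4. ckA   = {h,b}
  5. kcA   = {h,b,d,e}
  6. ckcA  = {g,f,a}
— saturated at 6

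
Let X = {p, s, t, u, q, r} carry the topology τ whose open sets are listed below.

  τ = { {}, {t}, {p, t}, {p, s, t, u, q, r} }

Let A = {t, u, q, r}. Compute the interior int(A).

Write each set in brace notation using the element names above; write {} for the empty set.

{t}

interior: largest open inside A is {t} (from {}, {t})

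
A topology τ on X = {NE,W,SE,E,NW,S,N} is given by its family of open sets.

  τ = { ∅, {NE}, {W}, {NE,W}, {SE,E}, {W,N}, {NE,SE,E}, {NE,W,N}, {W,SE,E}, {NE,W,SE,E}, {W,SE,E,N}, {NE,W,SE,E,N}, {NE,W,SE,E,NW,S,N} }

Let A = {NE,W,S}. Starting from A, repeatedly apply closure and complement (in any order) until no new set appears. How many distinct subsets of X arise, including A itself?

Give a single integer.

closure: X∖int(X∖A) = X∖{SE,E} = {NE,W,NW,S,N}
Let k=closure and c=complement:
  1. A     = {NE,W,S}
  2. kA    = {NE,W,NW,S,N}
  3. cA    = {SE,E,NW,N}
  4. ckA   = {SE,E}
  5. kcA   = {SE,E,NW,S,N}
  6. kckA  = {SE,E,NW,S}
  7. ckcA  = {NE,W}
  8. ckckA = {NE,W,N}
— saturated at 8

8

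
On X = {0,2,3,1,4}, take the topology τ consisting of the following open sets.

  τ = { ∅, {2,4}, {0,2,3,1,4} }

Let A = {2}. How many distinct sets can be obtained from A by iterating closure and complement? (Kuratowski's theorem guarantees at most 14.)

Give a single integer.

4

cl via duality: int({0,3,1,4}) = ∅, so X∖∅ = {0,2,3,1,4}
Write k for closure, c for complement:
  1. A     = {2}
  2. kA    = {0,2,3,1,4}
  3. cA    = {0,3,1,4}
  4. ckA   = ∅
applying k or c yields no new set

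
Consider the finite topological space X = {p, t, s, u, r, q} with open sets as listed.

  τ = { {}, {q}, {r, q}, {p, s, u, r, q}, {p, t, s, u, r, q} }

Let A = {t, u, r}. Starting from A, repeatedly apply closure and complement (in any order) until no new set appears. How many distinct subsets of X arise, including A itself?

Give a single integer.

closure: X∖int(X∖A) = X∖{q} = {p, t, s, u, r}
Let k=closure and c=complement:
  1. A     = {t, u, r}
  2. kA    = {p, t, s, u, r}
  3. cA    = {p, s, q}
  4. ckA   = {q}
  5. kcA   = {p, t, s, u, r, q}
  6. ckcA  = {}
— saturated at 6

6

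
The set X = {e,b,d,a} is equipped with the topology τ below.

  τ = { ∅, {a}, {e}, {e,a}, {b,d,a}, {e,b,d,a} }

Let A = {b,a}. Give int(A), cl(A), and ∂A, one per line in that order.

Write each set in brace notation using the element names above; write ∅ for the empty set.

open subsets of A: ∅, {a}; so int(A) = {a}
closure: X∖int(X∖A) = X∖{e} = {b,d,a}
∂A = {b,d,a} minus {a} = {b,d}

int(A) = {a}
cl(A)  = {b,d,a}
∂A     = {b,d}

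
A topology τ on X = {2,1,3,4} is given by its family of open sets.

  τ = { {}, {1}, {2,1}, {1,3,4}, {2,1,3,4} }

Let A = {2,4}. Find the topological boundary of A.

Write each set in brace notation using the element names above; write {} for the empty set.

{2,3,4}

U open, U⊆A: {}. int(A) = ⋃ = {}
X∖A={1,3}, int(X∖A)={1}, hence cl(A)={2,3,4}
∂A: remove int from cl → {2,3,4}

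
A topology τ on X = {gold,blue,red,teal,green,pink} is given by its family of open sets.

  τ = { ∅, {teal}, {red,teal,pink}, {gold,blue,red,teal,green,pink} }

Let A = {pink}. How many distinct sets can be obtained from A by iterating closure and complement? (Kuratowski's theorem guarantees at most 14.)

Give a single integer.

6

cl via duality: int({gold,blue,red,teal,green}) = {teal}, so X∖{teal} = {gold,blue,red,green,pink}
Write k for closure, c for complement:
  1. A     = {pink}
  2. kA    = {gold,blue,red,green,pink}
  3. cA    = {gold,blue,red,teal,green}
  4. ckA   = {teal}
  5. kcA   = {gold,blue,red,teal,green,pink}
  6. ckcA  = ∅
applying k or c yields no new set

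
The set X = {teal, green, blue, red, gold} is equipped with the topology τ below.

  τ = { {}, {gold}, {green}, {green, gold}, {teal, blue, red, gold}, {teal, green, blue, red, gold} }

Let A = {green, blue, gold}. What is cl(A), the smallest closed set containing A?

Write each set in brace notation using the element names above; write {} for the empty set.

{teal, green, blue, red, gold}

cl via duality: int({teal, red}) = {}, so X∖{} = {teal, green, blue, red, gold}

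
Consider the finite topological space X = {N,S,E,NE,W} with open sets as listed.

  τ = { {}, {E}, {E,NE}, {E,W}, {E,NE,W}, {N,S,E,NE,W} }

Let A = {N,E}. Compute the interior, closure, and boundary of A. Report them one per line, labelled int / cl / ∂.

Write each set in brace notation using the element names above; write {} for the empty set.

int(A) = {E}
cl(A)  = {N,S,E,NE,W}
∂A     = {N,S,NE,W}

interior: largest open inside A is {E} (from {}, {E})
cl via duality: int({S,NE,W}) = {}, so X∖{} = {N,S,E,NE,W}
cl∖int = {N,S,NE,W}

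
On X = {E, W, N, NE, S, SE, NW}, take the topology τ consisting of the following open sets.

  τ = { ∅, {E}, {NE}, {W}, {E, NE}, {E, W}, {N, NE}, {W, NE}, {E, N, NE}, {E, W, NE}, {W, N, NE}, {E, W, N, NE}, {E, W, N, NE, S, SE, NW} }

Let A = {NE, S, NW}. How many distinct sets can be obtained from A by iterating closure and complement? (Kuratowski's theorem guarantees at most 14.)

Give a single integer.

8

cl via duality: int({E, W, N, SE}) = {E, W}, so X∖{E, W} = {N, NE, S, SE, NW}
Write k for closure, c for complement:
  1. A     = {NE, S, NW}
  2. kA    = {N, NE, S, SE, NW}
  3. cA    = {E, W, N, SE}
  4. ckA   = {E, W}
  5. kcA   = {E, W, N, S, SE, NW}
  6. kckA  = {E, W, S, SE, NW}
  7. ckcA  = {NE}
  8. ckckA = {N, NE}
applying k or c yields no new set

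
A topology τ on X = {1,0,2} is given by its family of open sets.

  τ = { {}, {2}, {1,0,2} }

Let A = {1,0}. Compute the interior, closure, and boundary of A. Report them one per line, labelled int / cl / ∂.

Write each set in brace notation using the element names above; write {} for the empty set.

int(A) = {}
cl(A)  = {1,0}
∂A     = {1,0}

interior: largest open inside A is {} (from {})
cl via duality: int({2}) = {2}, so X∖{2} = {1,0}
cl∖int = {1,0}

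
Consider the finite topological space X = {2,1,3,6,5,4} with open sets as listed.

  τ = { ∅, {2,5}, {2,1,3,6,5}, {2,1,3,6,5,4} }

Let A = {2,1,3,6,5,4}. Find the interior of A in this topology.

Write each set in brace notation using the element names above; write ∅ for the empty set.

{2,1,3,6,5,4}

open subsets of A: ∅, {2,5}, {2,1,3,6,5}, {2,1,3,6,5,4}; so int(A) = {2,1,3,6,5,4}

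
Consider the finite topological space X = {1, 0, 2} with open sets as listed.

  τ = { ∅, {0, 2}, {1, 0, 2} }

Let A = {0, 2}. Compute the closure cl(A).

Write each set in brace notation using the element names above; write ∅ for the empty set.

{1, 0, 2}

closure: X∖int(X∖A) = X∖∅ = {1, 0, 2}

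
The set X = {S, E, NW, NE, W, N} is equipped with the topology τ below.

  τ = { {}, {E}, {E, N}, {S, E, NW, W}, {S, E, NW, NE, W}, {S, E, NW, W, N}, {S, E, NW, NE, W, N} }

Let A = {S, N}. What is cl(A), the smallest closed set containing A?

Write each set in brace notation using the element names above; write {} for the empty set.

{S, NW, NE, W, N}

X∖A={E, NW, NE, W}, int(X∖A)={E}, hence cl(A)={S, NW, NE, W, N}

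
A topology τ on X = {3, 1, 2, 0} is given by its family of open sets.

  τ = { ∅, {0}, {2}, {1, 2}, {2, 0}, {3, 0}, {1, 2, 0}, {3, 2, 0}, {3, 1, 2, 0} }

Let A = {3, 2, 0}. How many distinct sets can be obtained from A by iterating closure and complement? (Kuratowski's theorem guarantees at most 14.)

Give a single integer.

closure: X∖int(X∖A) = X∖∅ = {3, 1, 2, 0}
Let k=closure and c=complement:
  1. A     = {3, 2, 0}
  2. kA    = {3, 1, 2, 0}
  3. cA    = {1}
  4. ckA   = ∅
— saturated at 4

4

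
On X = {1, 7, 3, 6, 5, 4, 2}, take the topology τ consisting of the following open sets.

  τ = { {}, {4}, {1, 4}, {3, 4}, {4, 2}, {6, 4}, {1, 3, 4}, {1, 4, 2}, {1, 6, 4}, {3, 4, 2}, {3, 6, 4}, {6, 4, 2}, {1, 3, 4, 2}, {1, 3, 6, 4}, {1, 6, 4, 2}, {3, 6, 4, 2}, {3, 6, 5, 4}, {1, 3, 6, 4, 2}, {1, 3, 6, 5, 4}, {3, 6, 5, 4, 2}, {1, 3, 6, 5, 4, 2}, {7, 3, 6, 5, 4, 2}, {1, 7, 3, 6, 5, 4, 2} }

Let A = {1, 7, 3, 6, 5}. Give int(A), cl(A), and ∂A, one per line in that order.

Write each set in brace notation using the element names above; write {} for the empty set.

int(A) = {}
cl(A)  = {1, 7, 3, 6, 5}
∂A     = {1, 7, 3, 6, 5}

U open, U⊆A: {}. int(A) = ⋃ = {}
X∖A={4, 2}, int(X∖A)={4, 2}, hence cl(A)={1, 7, 3, 6, 5}
∂A: remove int from cl → {1, 7, 3, 6, 5}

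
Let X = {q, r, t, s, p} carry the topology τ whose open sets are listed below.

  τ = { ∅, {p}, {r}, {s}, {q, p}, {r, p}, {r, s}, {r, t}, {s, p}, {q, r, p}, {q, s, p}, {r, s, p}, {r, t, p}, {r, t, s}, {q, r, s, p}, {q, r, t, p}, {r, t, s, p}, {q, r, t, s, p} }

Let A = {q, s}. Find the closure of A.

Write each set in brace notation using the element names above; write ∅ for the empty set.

{q, s}

closure: X∖int(X∖A) = X∖{r, t, p} = {q, s}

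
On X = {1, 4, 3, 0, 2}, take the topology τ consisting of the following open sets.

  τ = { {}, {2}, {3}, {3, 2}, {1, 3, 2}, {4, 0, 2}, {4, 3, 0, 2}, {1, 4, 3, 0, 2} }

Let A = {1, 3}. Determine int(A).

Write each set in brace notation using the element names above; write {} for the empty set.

{3}

interior: largest open inside A is {3} (from {}, {3})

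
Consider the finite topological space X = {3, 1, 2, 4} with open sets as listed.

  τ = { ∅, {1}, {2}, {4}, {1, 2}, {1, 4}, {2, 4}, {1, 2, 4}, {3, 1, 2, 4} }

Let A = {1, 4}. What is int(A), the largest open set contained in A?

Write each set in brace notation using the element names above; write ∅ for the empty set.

interior: largest open inside A is {1, 4} (from ∅, {4}, {1}, {1, 4})

{1, 4}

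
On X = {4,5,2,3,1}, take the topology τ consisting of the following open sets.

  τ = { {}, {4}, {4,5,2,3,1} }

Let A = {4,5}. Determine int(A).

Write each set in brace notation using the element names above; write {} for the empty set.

{4}

interior: largest open inside A is {4} (from {}, {4})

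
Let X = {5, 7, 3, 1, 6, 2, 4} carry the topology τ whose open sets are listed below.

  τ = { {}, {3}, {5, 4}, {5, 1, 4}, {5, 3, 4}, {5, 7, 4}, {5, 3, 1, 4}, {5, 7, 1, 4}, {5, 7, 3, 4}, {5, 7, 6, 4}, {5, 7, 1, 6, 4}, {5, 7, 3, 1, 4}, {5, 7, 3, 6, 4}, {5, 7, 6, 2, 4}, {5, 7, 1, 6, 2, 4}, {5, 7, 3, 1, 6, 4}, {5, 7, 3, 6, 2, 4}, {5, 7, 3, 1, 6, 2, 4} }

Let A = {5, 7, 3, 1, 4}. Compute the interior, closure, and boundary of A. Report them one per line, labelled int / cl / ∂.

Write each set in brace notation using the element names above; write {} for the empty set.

int(A) = {5, 7, 3, 1, 4}
cl(A)  = {5, 7, 3, 1, 6, 2, 4}
∂A     = {6, 2}

open subsets of A: {}, {3}, {5, 4}, {5, 3, 4}, {5, 1, 4}, {5, 7, 4}, {5, 7, 1, 4}, {5, 3, 1, 4}, {5, 7, 3, 4}, {5, 7, 3, 1, 4}; so int(A) = {5, 7, 3, 1, 4}
closure: X∖int(X∖A) = X∖{} = {5, 7, 3, 1, 6, 2, 4}
∂A = {5, 7, 3, 1, 6, 2, 4} minus {5, 7, 3, 1, 4} = {6, 2}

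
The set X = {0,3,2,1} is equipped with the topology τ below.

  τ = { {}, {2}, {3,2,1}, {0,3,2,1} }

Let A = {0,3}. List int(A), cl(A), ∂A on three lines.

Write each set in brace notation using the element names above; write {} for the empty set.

int(A) = {}
cl(A)  = {0,3,1}
∂A     = {0,3,1}

opens ⊆ A: {}; union → int = {}
complement {2,1}; its interior {2}; cl(A) = X∖{2} = {0,3,1}
boundary = {0,3,1} ∖ {} = {0,3,1}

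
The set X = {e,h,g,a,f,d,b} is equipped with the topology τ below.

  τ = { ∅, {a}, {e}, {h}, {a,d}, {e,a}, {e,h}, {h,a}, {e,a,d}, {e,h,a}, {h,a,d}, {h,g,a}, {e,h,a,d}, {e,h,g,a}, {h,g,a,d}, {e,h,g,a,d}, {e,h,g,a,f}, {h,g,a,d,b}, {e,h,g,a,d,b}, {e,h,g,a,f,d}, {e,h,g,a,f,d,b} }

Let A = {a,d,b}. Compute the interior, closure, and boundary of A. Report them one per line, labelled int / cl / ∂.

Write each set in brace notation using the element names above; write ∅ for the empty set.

U open, U⊆A: ∅, {a}, {a,d}. int(A) = ⋃ = {a,d}
X∖A={e,h,g,f}, int(X∖A)={e,h}, hence cl(A)={g,a,f,d,b}
∂A: remove int from cl → {g,f,b}

int(A) = {a,d}
cl(A)  = {g,a,f,d,b}
∂A     = {g,f,b}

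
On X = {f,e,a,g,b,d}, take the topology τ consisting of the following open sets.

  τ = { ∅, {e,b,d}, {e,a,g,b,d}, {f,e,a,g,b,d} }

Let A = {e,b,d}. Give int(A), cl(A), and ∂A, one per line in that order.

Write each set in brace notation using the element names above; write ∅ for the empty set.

opens ⊆ A: ∅, {e,b,d}; union → int = {e,b,d}
complement {f,a,g}; its interior ∅; cl(A) = X∖∅ = {f,e,a,g,b,d}
boundary = {f,e,a,g,b,d} ∖ {e,b,d} = {f,a,g}

int(A) = {e,b,d}
cl(A)  = {f,e,a,g,b,d}
∂A     = {f,a,g}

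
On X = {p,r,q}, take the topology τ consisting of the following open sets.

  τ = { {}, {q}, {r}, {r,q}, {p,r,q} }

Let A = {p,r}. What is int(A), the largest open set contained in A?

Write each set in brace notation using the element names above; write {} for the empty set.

U open, U⊆A: {}, {r}. int(A) = ⋃ = {r}

{r}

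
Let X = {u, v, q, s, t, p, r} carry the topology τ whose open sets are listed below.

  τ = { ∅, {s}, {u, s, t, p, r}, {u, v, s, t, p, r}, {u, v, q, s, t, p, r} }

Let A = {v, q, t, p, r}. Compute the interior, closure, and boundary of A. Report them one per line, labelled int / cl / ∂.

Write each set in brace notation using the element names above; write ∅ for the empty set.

U open, U⊆A: ∅. int(A) = ⋃ = ∅
X∖A={u, s}, int(X∖A)={s}, hence cl(A)={u, v, q, t, p, r}
∂A: remove int from cl → {u, v, q, t, p, r}

int(A) = ∅
cl(A)  = {u, v, q, t, p, r}
∂A     = {u, v, q, t, p, r}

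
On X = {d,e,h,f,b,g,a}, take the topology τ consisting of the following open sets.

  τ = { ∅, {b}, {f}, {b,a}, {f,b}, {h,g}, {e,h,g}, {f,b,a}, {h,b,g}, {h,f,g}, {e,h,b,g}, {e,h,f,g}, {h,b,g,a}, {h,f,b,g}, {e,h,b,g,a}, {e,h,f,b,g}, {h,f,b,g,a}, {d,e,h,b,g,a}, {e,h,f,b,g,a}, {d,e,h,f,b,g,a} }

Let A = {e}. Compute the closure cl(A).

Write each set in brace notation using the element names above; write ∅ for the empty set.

complement {d,h,f,b,g,a}; its interior {h,f,b,g,a}; cl(A) = X∖{h,f,b,g,a} = {d,e}

{d,e}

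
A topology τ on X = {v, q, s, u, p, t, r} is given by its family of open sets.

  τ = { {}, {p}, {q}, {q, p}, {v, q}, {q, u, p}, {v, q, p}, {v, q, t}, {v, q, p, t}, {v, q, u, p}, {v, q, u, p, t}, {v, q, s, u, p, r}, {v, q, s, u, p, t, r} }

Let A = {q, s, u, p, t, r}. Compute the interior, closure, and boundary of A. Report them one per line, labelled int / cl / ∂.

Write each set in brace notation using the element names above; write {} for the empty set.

interior: largest open inside A is {q, u, p} (from {}, {q}, {p}, {q, p}, {q, u, p})
cl via duality: int({v}) = {}, so X∖{} = {v, q, s, u, p, t, r}
cl∖int = {v, s, t, r}

int(A) = {q, u, p}
cl(A)  = {v, q, s, u, p, t, r}
∂A     = {v, s, t, r}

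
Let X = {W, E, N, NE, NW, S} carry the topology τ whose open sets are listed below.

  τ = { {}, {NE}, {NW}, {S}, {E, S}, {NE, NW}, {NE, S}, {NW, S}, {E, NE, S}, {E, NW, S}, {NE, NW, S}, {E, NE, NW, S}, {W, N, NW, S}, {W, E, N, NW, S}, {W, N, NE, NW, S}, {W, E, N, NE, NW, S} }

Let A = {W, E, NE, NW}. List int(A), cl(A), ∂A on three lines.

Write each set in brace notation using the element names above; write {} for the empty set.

int(A) = {NE, NW}
cl(A)  = {W, E, N, NE, NW}
∂A     = {W, E, N}

interior: largest open inside A is {NE, NW} (from {}, {NW}, {NE}, {NE, NW})
cl via duality: int({N, S}) = {S}, so X∖{S} = {W, E, N, NE, NW}
cl∖int = {W, E, N}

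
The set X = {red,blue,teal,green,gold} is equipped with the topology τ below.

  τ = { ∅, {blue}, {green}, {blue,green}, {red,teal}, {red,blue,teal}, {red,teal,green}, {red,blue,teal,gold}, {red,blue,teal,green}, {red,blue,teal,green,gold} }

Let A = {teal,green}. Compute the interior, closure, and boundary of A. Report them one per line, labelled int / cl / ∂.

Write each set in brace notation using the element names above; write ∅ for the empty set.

int(A) = {green}
cl(A)  = {red,teal,green,gold}
∂A     = {red,teal,gold}

U open, U⊆A: ∅, {green}. int(A) = ⋃ = {green}
X∖A={red,blue,gold}, int(X∖A)={blue}, hence cl(A)={red,teal,green,gold}
∂A: remove int from cl → {red,teal,gold}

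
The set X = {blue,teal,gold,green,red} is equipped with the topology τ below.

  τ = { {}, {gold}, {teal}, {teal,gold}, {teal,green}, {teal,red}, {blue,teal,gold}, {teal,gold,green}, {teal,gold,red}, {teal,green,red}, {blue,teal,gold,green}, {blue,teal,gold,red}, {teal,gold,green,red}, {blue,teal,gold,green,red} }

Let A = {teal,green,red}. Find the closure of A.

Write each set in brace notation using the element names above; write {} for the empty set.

{blue,teal,green,red}

X∖A={blue,gold}, int(X∖A)={gold}, hence cl(A)={blue,teal,green,red}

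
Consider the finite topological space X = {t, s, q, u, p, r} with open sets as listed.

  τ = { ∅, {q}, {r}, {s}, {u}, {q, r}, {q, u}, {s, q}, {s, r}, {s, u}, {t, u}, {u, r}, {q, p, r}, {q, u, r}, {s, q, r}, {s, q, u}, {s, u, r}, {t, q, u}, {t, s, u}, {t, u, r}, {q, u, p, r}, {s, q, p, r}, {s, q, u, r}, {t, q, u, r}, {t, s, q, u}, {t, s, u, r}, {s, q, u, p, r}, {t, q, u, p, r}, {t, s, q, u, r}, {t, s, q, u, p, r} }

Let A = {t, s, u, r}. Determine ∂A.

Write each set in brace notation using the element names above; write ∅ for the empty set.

interior: largest open inside A is {t, s, u, r} (from ∅, {u}, {r}, {s}, {u, r}, {s, u}, {s, r}, {t, u}, {t, u, r}, {s, u, r}, {t, s, u}, {t, s, u, r})
cl via duality: int({q, p}) = {q}, so X∖{q} = {t, s, u, p, r}
cl∖int = {p}

{p}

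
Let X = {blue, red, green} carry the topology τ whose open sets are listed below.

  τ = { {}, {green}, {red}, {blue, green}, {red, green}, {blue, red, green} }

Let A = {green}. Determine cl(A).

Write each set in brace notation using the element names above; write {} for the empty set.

X∖A={blue, red}, int(X∖A)={red}, hence cl(A)={blue, green}

{blue, green}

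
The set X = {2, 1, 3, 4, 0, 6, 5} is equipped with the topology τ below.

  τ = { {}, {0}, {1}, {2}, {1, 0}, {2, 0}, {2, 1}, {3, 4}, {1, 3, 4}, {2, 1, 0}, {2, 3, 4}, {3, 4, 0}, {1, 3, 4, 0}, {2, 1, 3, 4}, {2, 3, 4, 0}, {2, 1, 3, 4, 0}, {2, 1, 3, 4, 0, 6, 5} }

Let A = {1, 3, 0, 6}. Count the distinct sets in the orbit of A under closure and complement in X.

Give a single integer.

10

cl via duality: int({2, 4, 5}) = {2}, so X∖{2} = {1, 3, 4, 0, 6, 5}
Write k for closure, c for complement:
  1. A     = {1, 3, 0, 6}
  2. kA    = {1, 3, 4, 0, 6, 5}
  3. cA    = {2, 4, 5}
  4. ckA   = {2}
  5. kcA   = {2, 3, 4, 6, 5}
  6. kckA  = {2, 6, 5}
  7. ckcA  = {1, 0}
  8. ckckA = {1, 3, 4, 0}
  9. kckcA = {1, 0, 6, 5}
  10. ckckcA = {2, 3, 4}
applying k or c yields no new set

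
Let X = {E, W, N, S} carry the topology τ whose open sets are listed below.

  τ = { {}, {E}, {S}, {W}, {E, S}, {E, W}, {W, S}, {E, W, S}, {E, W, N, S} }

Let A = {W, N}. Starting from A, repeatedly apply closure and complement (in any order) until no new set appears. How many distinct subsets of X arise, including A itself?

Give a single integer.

closure: X∖int(X∖A) = X∖{E, S} = {W, N}
Let k=closure and c=complement:
  1. A     = {W, N}
  2. cA    = {E, S}
  3. kcA   = {E, N, S}
  4. ckcA  = {W}
— saturated at 4

4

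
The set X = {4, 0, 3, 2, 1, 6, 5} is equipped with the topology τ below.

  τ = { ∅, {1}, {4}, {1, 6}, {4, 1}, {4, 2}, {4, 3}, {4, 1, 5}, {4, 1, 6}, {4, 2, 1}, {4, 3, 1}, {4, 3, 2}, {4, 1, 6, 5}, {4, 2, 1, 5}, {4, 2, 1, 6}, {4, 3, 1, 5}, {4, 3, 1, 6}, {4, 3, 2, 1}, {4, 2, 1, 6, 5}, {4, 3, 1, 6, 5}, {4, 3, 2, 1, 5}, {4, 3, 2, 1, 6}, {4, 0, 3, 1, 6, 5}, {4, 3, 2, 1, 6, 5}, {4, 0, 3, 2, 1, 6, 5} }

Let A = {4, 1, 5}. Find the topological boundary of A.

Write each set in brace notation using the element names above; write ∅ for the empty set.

{0, 3, 2, 6}

interior: largest open inside A is {4, 1, 5} (from ∅, {1}, {4}, {4, 1}, {4, 1, 5})
cl via duality: int({0, 3, 2, 6}) = ∅, so X∖∅ = {4, 0, 3, 2, 1, 6, 5}
cl∖int = {0, 3, 2, 6}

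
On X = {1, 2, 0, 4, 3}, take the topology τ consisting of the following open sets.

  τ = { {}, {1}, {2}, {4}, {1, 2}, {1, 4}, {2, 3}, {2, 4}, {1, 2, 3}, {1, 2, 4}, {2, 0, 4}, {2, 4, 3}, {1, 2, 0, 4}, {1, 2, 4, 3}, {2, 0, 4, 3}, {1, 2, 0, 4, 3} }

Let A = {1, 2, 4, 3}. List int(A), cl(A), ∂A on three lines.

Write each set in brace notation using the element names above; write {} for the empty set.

int(A) = {1, 2, 4, 3}
cl(A)  = {1, 2, 0, 4, 3}
∂A     = {0}

U open, U⊆A: {}, {1}, {4}, {2}, {2, 3}, {1, 2}, {2, 4}, {1, 4}, {2, 4, 3}, {1, 2, 4}, {1, 2, 3}, {1, 2, 4, 3}. int(A) = ⋃ = {1, 2, 4, 3}
X∖A={0}, int(X∖A)={}, hence cl(A)={1, 2, 0, 4, 3}
∂A: remove int from cl → {0}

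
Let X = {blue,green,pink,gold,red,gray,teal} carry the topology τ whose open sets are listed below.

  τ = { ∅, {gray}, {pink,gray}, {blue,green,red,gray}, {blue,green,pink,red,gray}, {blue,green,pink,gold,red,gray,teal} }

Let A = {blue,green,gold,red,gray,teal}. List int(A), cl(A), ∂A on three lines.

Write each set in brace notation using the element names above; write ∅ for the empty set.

int(A) = {blue,green,red,gray}
cl(A)  = {blue,green,pink,gold,red,gray,teal}
∂A     = {pink,gold,teal}

U open, U⊆A: ∅, {gray}, {blue,green,red,gray}. int(A) = ⋃ = {blue,green,red,gray}
X∖A={pink}, int(X∖A)=∅, hence cl(A)={blue,green,pink,gold,red,gray,teal}
∂A: remove int from cl → {pink,gold,teal}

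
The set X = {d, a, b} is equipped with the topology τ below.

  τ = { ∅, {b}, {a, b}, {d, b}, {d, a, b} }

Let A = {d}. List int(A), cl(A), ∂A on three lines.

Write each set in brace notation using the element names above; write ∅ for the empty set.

U open, U⊆A: ∅. int(A) = ⋃ = ∅
X∖A={a, b}, int(X∖A)={a, b}, hence cl(A)={d}
∂A: remove int from cl → {d}

int(A) = ∅
cl(A)  = {d}
∂A     = {d}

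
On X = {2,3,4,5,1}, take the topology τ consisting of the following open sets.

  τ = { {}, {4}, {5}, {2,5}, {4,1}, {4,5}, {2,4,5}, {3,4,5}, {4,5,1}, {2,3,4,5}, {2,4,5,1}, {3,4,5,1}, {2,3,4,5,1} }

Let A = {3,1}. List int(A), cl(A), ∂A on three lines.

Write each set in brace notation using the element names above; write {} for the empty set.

opens ⊆ A: {}; union → int = {}
complement {2,4,5}; its interior {2,4,5}; cl(A) = X∖{2,4,5} = {3,1}
boundary = {3,1} ∖ {} = {3,1}

int(A) = {}
cl(A)  = {3,1}
∂A     = {3,1}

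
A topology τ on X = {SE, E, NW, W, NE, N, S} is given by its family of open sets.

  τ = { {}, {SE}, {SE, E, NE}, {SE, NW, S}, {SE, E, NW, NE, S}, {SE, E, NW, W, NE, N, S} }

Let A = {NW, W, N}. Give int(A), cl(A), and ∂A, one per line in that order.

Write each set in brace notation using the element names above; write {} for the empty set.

int(A) = {}
cl(A)  = {NW, W, N, S}
∂A     = {NW, W, N, S}

open subsets of A: {}; so int(A) = {}
closure: X∖int(X∖A) = X∖{SE, E, NE} = {NW, W, N, S}
∂A = {NW, W, N, S} minus {} = {NW, W, N, S}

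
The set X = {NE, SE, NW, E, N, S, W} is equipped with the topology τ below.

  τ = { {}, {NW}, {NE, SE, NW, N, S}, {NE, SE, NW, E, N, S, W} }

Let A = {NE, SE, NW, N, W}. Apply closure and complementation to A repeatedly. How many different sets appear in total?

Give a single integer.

complement {E, S}; its interior {}; cl(A) = X∖{} = {NE, SE, NW, E, N, S, W}
With k = closure, c = complement:
  1. A     = {NE, SE, NW, N, W}
  2. kA    = {NE, SE, NW, E, N, S, W}
  3. cA    = {E, S}
  4. ckA   = {}
  5. kcA   = {NE, SE, E, N, S, W}
  6. ckcA  = {NW}
k, c of each give nothing new

6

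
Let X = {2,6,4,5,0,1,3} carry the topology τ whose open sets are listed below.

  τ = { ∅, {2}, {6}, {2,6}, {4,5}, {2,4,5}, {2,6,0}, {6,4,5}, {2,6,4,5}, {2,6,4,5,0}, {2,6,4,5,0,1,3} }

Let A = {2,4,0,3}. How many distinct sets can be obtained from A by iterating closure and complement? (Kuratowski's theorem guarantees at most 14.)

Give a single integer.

10

complement {6,5,1}; its interior {6}; cl(A) = X∖{6} = {2,4,5,0,1,3}
With k = closure, c = complement:
  1. A     = {2,4,0,3}
  2. kA    = {2,4,5,0,1,3}
  3. cA    = {6,5,1}
  4. ckA   = {6}
  5. kcA   = {6,4,5,0,1,3}
  6. kckA  = {6,0,1,3}
  7. ckcA  = {2}
  8. ckckA = {2,4,5}
  9. kckcA = {2,0,1,3}
  10. ckckcA = {6,4,5}
k, c of each give nothing new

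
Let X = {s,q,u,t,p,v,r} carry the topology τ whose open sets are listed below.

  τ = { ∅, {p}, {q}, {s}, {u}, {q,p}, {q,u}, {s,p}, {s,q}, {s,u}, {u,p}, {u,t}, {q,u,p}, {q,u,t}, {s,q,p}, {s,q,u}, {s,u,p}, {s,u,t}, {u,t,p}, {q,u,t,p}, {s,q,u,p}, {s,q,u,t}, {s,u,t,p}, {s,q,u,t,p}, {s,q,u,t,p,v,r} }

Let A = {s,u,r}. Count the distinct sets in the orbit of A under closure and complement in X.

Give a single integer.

8

complement {q,t,p,v}; its interior {q,p}; cl(A) = X∖{q,p} = {s,u,t,v,r}
With k = closure, c = complement:
  1. A     = {s,u,r}
  2. kA    = {s,u,t,v,r}
  3. cA    = {q,t,p,v}
  4. ckA   = {q,p}
  5. kcA   = {q,t,p,v,r}
  6. kckA  = {q,p,v,r}
  7. ckcA  = {s,u}
  8. ckckA = {s,u,t}
k, c of each give nothing new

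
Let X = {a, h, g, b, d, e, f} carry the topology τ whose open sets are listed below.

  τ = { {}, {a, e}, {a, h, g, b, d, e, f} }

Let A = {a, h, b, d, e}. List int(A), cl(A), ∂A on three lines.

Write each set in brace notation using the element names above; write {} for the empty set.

int(A) = {a, e}
cl(A)  = {a, h, g, b, d, e, f}
∂A     = {h, g, b, d, f}

open subsets of A: {}, {a, e}; so int(A) = {a, e}
closure: X∖int(X∖A) = X∖{} = {a, h, g, b, d, e, f}
∂A = {a, h, g, b, d, e, f} minus {a, e} = {h, g, b, d, f}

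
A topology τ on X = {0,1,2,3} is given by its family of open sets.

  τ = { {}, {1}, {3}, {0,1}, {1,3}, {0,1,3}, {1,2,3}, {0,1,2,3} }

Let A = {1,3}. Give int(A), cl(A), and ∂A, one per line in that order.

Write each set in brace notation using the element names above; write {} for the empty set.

int(A) = {1,3}
cl(A)  = {0,1,2,3}
∂A     = {0,2}

interior: largest open inside A is {1,3} (from {}, {3}, {1}, {1,3})
cl via duality: int({0,2}) = {}, so X∖{} = {0,1,2,3}
cl∖int = {0,2}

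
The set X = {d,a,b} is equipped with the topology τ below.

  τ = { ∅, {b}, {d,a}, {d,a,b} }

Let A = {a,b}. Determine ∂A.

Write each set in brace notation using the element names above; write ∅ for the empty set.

{d,a}

open subsets of A: ∅, {b}; so int(A) = {b}
closure: X∖int(X∖A) = X∖∅ = {d,a,b}
∂A = {d,a,b} minus {b} = {d,a}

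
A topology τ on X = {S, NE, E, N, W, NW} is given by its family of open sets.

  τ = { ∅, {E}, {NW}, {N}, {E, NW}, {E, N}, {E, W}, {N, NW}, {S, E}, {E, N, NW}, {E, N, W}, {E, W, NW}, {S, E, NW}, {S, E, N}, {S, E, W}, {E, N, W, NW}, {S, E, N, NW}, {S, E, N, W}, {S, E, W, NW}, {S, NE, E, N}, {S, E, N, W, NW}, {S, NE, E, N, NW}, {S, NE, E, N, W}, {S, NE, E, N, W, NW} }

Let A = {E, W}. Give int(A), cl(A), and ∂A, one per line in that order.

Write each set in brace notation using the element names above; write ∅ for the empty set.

int(A) = {E, W}
cl(A)  = {S, NE, E, W}
∂A     = {S, NE}

interior: largest open inside A is {E, W} (from ∅, {E}, {E, W})
cl via duality: int({S, NE, N, NW}) = {N, NW}, so X∖{N, NW} = {S, NE, E, W}
cl∖int = {S, NE}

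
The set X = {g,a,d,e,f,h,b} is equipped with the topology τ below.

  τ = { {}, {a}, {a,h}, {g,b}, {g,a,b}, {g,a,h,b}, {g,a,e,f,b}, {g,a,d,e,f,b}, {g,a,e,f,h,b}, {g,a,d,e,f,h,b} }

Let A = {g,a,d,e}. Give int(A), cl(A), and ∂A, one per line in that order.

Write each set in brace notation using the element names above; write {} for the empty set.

opens ⊆ A: {}, {a}; union → int = {a}
complement {f,h,b}; its interior {}; cl(A) = X∖{} = {g,a,d,e,f,h,b}
boundary = {g,a,d,e,f,h,b} ∖ {a} = {g,d,e,f,h,b}

int(A) = {a}
cl(A)  = {g,a,d,e,f,h,b}
∂A     = {g,d,e,f,h,b}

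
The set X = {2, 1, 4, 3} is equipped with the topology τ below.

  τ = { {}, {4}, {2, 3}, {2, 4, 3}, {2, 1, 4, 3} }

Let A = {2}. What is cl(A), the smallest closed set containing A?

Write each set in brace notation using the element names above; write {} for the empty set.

{2, 1, 3}

closure: X∖int(X∖A) = X∖{4} = {2, 1, 3}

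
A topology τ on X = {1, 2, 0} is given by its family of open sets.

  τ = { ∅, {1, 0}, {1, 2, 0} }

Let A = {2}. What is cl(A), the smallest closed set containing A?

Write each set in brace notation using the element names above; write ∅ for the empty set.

X∖A={1, 0}, int(X∖A)={1, 0}, hence cl(A)={2}

{2}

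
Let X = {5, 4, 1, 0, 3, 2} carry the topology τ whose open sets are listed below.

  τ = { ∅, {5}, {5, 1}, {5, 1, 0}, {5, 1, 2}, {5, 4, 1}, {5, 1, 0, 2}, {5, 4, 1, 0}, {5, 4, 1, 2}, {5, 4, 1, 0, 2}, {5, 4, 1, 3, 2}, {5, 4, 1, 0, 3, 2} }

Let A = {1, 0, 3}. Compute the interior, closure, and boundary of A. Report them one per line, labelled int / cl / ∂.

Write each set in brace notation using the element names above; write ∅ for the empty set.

opens ⊆ A: ∅; union → int = ∅
complement {5, 4, 2}; its interior {5}; cl(A) = X∖{5} = {4, 1, 0, 3, 2}
boundary = {4, 1, 0, 3, 2} ∖ ∅ = {4, 1, 0, 3, 2}

int(A) = ∅
cl(A)  = {4, 1, 0, 3, 2}
∂A     = {4, 1, 0, 3, 2}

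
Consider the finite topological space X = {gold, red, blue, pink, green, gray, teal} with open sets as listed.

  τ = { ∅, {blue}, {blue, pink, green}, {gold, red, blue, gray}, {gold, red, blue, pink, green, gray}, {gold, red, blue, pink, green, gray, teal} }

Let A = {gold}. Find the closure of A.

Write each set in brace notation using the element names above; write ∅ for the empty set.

{gold, red, gray, teal}

closure: X∖int(X∖A) = X∖{blue, pink, green} = {gold, red, gray, teal}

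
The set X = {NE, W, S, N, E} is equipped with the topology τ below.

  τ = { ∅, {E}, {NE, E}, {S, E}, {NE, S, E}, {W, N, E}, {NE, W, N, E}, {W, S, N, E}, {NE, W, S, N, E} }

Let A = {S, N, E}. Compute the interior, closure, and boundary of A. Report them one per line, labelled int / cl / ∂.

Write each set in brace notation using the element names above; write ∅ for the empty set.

interior: largest open inside A is {S, E} (from ∅, {E}, {S, E})
cl via duality: int({NE, W}) = ∅, so X∖∅ = {NE, W, S, N, E}
cl∖int = {NE, W, N}

int(A) = {S, E}
cl(A)  = {NE, W, S, N, E}
∂A     = {NE, W, N}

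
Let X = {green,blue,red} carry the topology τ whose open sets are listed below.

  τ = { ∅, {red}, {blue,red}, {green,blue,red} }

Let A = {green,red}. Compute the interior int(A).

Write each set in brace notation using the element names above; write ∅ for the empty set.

interior: largest open inside A is {red} (from ∅, {red})

{red}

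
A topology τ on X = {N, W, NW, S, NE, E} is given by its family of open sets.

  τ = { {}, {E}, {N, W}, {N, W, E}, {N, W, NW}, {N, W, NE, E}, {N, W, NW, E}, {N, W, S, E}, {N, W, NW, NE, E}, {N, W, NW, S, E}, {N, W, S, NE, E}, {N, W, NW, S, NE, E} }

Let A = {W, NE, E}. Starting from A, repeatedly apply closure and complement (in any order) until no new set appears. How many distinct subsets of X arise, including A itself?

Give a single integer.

8

complement {N, NW, S}; its interior {}; cl(A) = X∖{} = {N, W, NW, S, NE, E}
With k = closure, c = complement:
  1. A     = {W, NE, E}
  2. kA    = {N, W, NW, S, NE, E}
  3. cA    = {N, NW, S}
  4. ckA   = {}
  5. kcA   = {N, W, NW, S, NE}
  6. ckcA  = {E}
  7. kckcA = {S, NE, E}
  8. ckckcA = {N, W, NW}
k, c of each give nothing new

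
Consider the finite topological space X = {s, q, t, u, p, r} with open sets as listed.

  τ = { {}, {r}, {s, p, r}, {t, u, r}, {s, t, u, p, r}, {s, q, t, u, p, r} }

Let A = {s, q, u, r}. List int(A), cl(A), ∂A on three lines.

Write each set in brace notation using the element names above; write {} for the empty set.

interior: largest open inside A is {r} (from {}, {r})
cl via duality: int({t, p}) = {}, so X∖{} = {s, q, t, u, p, r}
cl∖int = {s, q, t, u, p}

int(A) = {r}
cl(A)  = {s, q, t, u, p, r}
∂A     = {s, q, t, u, p}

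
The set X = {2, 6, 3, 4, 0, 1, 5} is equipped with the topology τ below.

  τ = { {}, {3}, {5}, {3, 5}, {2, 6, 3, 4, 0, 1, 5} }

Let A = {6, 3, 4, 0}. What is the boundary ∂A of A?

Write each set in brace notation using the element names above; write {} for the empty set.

{2, 6, 4, 0, 1}

opens ⊆ A: {}, {3}; union → int = {3}
complement {2, 1, 5}; its interior {5}; cl(A) = X∖{5} = {2, 6, 3, 4, 0, 1}
boundary = {2, 6, 3, 4, 0, 1} ∖ {3} = {2, 6, 4, 0, 1}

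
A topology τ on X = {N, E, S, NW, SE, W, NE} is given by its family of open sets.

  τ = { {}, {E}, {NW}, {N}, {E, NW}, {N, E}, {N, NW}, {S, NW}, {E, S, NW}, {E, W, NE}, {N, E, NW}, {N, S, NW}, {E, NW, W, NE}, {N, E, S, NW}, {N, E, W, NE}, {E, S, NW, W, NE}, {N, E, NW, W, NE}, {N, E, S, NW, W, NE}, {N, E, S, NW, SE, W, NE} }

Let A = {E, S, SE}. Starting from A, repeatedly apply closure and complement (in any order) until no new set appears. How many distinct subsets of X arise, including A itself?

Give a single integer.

10

X∖A={N, NW, W, NE}, int(X∖A)={N, NW}, hence cl(A)={E, S, SE, W, NE}
Orbit (k=closure, c=complement):
  1. A     = {E, S, SE}
  2. kA    = {E, S, SE, W, NE}
  3. cA    = {N, NW, W, NE}
  4. ckA   = {N, NW}
  5. kcA   = {N, S, NW, SE, W, NE}
  6. kckA  = {N, S, NW, SE}
  7. ckcA  = {E}
  8. ckckA = {E, W, NE}
  9. kckcA = {E, SE, W, NE}
  10. ckckcA = {N, S, NW}
(closed under both — stop)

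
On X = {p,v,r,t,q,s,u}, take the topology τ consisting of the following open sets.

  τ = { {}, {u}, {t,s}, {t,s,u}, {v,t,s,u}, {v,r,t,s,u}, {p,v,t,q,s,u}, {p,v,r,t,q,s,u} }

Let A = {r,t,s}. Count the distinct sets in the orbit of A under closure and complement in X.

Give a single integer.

closure: X∖int(X∖A) = X∖{u} = {p,v,r,t,q,s}
Let k=closure and c=complement:
  1. A     = {r,t,s}
  2. kA    = {p,v,r,t,q,s}
  3. cA    = {p,v,q,u}
  4. ckA   = {u}
  5. kcA   = {p,v,r,q,u}
  6. ckcA  = {t,s}
— saturated at 6

6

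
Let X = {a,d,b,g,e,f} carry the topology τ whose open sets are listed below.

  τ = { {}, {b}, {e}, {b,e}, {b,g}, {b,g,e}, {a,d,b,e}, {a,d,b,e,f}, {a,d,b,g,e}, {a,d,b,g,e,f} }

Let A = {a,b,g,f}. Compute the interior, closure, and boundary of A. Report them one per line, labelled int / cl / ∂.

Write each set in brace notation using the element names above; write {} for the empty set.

int(A) = {b,g}
cl(A)  = {a,d,b,g,f}
∂A     = {a,d,f}

opens ⊆ A: {}, {b}, {b,g}; union → int = {b,g}
complement {d,e}; its interior {e}; cl(A) = X∖{e} = {a,d,b,g,f}
boundary = {a,d,b,g,f} ∖ {b,g} = {a,d,f}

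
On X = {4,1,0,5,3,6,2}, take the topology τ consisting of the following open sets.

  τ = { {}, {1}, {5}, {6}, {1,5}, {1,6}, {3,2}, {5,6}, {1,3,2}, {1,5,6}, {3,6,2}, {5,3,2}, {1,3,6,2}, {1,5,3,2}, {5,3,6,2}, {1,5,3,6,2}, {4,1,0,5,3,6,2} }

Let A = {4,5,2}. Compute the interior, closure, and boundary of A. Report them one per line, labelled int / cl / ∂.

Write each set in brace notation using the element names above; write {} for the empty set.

int(A) = {5}
cl(A)  = {4,0,5,3,2}
∂A     = {4,0,3,2}

U open, U⊆A: {}, {5}. int(A) = ⋃ = {5}
X∖A={1,0,3,6}, int(X∖A)={1,6}, hence cl(A)={4,0,5,3,2}
∂A: remove int from cl → {4,0,3,2}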